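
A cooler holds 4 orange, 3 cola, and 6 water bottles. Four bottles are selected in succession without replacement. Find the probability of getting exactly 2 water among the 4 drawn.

63/143

One ordering (water drawn first) has probability 6/13 × 5/12 × 7/11 × 6/10 = 1260/17160 = 21/286.
There are C(4,2) = 6 such orderings, each equally likely, so P = 6 × 21/286 = 63/143.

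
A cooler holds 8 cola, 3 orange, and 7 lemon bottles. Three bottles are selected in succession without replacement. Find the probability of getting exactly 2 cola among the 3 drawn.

35/102

One ordering (cola drawn first) has probability 8/18 × 7/17 × 10/16 = 560/4896 = 35/306.
There are C(3,2) = 3 such orderings, each equally likely, so P = 3 × 35/306 = 35/102.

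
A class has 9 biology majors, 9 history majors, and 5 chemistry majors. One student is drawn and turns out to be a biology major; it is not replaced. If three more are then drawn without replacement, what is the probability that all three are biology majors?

After the first draw, 8 of the remaining 22 students are biology majors.
P = 8/22 × 7/21 × 6/20 = 336/9240 = 2/55.

2/55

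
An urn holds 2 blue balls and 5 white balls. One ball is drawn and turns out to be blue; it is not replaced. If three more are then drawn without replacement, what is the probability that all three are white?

1/2

After the first draw, 5 of the remaining 6 balls are white.
P = 5/6 × 4/5 × 3/4 = 60/120 = 1/2.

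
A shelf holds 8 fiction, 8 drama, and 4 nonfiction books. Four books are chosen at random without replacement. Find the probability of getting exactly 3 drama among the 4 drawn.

One ordering (drama drawn first) has probability 8/20 × 7/19 × 6/18 × 12/17 = 4032/116280 = 56/1615.
There are C(4,3) = 4 such orderings, each equally likely, so P = 4 × 56/1615 = 224/1615.

224/1615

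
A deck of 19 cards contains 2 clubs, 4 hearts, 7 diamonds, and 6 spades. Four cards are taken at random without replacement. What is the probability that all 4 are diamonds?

35/3876

P(all diamonds) = 7/19 × 6/18 × 5/17 × 4/16 = 840/93024 = 35/3876.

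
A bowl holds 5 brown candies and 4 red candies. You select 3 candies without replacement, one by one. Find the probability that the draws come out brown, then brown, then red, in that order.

Each draw changes the counts, so multiply the conditional probabilities along the sequence:
P = 5/9 × 4/8 × 4/7 = 80/504 = 10/63.

10/63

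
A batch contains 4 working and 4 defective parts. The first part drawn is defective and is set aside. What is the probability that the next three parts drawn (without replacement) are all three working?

4/35

After the first draw, 4 of the remaining 7 parts are working.
P = 4/7 × 3/6 × 2/5 = 24/210 = 4/35.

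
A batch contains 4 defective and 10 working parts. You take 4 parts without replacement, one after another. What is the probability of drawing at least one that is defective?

113/143

P(no defective) = 10/14 × 9/13 × 8/12 × 7/11 = 5040/24024 = 30/143.
P(at least one) = 1 − 30/143 = 113/143.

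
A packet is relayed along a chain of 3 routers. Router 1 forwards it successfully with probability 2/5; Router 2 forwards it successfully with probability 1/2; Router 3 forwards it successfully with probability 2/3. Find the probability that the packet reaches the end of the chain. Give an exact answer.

Each stage is reached only if all earlier stages succeed, so
P = 2/5 × 1/2 × 2/3 = 4/30 = 2/15.

2/15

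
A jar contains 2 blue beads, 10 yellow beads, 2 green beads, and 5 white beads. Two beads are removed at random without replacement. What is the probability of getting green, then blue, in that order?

Multiply the probability of each draw given the previous ones:
P = 2/19 × 2/18 = 4/342 = 2/171.

2/171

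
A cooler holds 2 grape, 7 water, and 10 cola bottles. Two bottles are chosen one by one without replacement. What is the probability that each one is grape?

1/171

P(all grape) = 2/19 × 1/18 = 2/342 = 1/171.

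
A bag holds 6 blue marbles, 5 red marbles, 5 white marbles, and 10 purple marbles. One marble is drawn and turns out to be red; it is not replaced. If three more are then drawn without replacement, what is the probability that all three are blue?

After the first draw, 6 of the remaining 25 marbles are blue.
P = 6/25 × 5/24 × 4/23 = 120/13800 = 1/115.

1/115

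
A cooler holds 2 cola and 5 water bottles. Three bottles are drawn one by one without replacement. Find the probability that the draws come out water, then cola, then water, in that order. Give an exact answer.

Multiply the probability of each draw given the previous ones:
P = 5/7 × 2/6 × 4/5 = 40/210 = 4/21.

4/21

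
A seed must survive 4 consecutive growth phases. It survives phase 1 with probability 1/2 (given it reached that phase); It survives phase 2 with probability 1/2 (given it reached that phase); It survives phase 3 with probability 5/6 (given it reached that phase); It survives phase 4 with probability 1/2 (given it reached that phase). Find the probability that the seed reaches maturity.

Multiplying along the chain,
P = 1/2 × 1/2 × 5/6 × 1/2 = 5/48.

5/48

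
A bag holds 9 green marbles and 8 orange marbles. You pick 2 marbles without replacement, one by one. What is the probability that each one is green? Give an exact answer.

9/34

P(every draw is green) = 9/17 × 8/16 = 72/272 = 9/34.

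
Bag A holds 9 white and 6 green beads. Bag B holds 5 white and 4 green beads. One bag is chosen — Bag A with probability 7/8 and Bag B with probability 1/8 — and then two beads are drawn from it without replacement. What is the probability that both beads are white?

241/720

From Bag A: P(both white) = (9/15)(8/14) = 12/35.
From Bag B: P(both white) = (5/9)(4/8) = 5/18.
Total probability = (7/8)(12/35) + (1/8)(5/18) = 241/720.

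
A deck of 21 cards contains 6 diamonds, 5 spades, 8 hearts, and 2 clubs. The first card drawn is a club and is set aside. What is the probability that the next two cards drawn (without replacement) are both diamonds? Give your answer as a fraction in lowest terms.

3/38

With the first card removed, 6 diamonds remain out of 20.
P = 6/20 × 5/19 = 30/380 = 3/38.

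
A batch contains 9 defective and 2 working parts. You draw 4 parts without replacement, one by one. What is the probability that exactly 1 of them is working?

28/55

One ordering (working drawn first) has probability 2/11 × 9/10 × 8/9 × 7/8 = 1008/7920 = 7/55.
There are C(4,1) = 4 such orderings, each equally likely, so P = 4 × 7/55 = 28/55.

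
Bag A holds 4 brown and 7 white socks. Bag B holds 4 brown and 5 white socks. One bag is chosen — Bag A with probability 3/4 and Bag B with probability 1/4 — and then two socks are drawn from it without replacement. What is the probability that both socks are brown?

From Bag A: P(both brown) = (4/11)(3/10) = 6/55.
From Bag B: P(both brown) = (4/9)(3/8) = 1/6.
Total probability = (3/4)(6/55) + (1/4)(1/6) = 163/1320.

163/1320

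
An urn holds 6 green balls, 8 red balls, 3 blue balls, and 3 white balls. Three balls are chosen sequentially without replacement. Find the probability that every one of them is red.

14/285

P(every draw is red) = 8/20 × 7/19 × 6/18 = 336/6840 = 14/285.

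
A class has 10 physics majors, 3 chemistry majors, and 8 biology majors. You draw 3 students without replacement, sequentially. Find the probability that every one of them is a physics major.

P(all physics majors) = 10/21 × 9/20 × 8/19 = 720/7980 = 12/133.

12/133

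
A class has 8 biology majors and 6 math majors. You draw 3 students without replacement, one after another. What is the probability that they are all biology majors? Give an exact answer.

2/13

P(all biology majors) = 8/14 × 7/13 × 6/12 = 336/2184 = 2/13.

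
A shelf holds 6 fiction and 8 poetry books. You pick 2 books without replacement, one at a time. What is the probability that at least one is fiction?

9/13

P(no fiction) = 8/14 × 7/13 = 56/182 = 4/13.
P(at least one) = 1 − 4/13 = 9/13.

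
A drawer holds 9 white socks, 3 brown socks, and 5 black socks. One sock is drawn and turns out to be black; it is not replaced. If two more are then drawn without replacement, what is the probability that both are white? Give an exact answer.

3/10

With the first sock removed, 9 white remain out of 16.
P = 9/16 × 8/15 = 72/240 = 3/10.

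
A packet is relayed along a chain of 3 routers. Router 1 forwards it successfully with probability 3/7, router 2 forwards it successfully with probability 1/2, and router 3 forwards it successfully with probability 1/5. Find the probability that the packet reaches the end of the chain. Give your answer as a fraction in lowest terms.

3/70

The events are sequential, so multiply the conditional probabilities:
P = 3/7 × 1/2 × 1/5 = 3/70.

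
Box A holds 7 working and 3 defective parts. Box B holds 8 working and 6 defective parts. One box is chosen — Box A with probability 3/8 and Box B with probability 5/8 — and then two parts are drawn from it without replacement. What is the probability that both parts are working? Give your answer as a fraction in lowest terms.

191/520

From Box A: P(both working) = (7/10)(6/9) = 7/15.
From Box B: P(both working) = (8/14)(7/13) = 4/13.
Total probability = (3/8)(7/15) + (5/8)(4/13) = 191/520.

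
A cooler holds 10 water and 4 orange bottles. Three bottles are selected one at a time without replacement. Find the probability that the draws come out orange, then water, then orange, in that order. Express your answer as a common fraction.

Chain rule:
P = 4/14 × 10/13 × 3/12 = 120/2184 = 5/91.

5/91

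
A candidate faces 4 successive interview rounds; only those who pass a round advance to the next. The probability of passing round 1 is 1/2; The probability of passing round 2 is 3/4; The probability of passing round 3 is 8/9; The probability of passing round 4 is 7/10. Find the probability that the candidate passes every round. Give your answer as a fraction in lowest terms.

7/30

The events are sequential, so multiply the conditional probabilities:
P = 1/2 × 3/4 × 8/9 × 7/10 = 168/720 = 7/30.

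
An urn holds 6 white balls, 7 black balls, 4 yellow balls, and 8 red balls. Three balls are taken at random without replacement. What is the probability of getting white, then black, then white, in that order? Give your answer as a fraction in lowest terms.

Each draw changes the counts, so multiply the conditional probabilities along the sequence:
P = 6/25 × 7/24 × 5/23 = 210/13800 = 7/460.

7/460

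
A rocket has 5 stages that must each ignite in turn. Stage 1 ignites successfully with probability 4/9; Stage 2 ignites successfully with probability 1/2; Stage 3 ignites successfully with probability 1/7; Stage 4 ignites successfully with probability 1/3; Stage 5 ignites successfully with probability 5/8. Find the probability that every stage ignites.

5/756

Each stage is reached only if all earlier stages succeed, so
P = 4/9 × 1/2 × 1/7 × 1/3 × 5/8 = 20/3024 = 5/756.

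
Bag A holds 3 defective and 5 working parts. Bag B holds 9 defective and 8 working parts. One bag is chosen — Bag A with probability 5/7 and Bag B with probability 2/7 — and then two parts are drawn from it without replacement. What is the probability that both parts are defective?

507/3332

From Bag A: P(both defective) = (3/8)(2/7) = 3/28.
From Bag B: P(both defective) = (9/17)(8/16) = 9/34.
Total probability = (5/7)(3/28) + (2/7)(9/34) = 507/3332.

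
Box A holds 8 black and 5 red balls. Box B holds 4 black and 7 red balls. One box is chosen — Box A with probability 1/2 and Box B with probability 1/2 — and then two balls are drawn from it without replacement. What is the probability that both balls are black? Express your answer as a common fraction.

From Box A: P(both black) = (8/13)(7/12) = 14/39.
From Box B: P(both black) = (4/11)(3/10) = 6/55.
Total probability = (1/2)(14/39) + (1/2)(6/55) = 502/2145.

502/2145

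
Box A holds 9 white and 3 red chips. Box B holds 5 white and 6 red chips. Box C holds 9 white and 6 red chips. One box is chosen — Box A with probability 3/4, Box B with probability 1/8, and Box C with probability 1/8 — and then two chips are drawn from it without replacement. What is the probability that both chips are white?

731/1540

From Box A: P(both white) = (9/12)(8/11) = 6/11.
From Box B: P(both white) = (5/11)(4/10) = 2/11.
From Box C: P(both white) = (9/15)(8/14) = 12/35.
Total probability = (3/4)(6/11) + (1/8)(2/11) + (1/8)(12/35) = 731/1540.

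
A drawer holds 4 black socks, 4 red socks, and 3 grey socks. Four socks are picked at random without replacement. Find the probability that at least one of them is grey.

26/33

P(no grey) = 8/11 × 7/10 × 6/9 × 5/8 = 1680/7920 = 7/33.
P(at least one) = 1 − 7/33 = 26/33.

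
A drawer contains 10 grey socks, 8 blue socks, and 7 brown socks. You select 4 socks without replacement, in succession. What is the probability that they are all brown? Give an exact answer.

7/2530

P(all brown) = 7/25 × 6/24 × 5/23 × 4/22 = 840/303600 = 7/2530.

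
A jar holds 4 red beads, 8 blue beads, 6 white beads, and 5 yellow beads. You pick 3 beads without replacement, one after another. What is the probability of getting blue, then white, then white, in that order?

Chain rule:
P = 8/23 × 6/22 × 5/21 = 240/10626 = 40/1771.

40/1771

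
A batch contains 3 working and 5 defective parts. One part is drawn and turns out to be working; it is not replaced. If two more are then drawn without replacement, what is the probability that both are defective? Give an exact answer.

With the first part removed, 5 defective remain out of 7.
P = 5/7 × 4/6 = 20/42 = 10/21.

10/21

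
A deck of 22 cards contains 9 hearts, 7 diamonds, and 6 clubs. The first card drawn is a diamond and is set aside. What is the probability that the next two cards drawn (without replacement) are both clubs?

1/14

With the first card removed, 6 clubs remain out of 21.
P = 6/21 × 5/20 = 30/420 = 1/14.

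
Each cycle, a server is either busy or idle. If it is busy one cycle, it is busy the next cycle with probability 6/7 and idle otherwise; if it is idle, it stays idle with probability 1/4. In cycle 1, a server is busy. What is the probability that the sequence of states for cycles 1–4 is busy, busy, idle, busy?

Cycle 1 is given. For each transition, use the conditional probability from the current state:
P(busy | busy) = 6/7; P(idle | busy) = 1/7; P(busy | idle) = 3/4.
P = 6/7 × 1/7 × 3/4 = 18/196 = 9/98.

9/98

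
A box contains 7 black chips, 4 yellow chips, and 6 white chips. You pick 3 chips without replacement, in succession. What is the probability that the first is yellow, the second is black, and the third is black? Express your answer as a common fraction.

7/170

Each draw changes the counts, so multiply the conditional probabilities along the sequence:
P = 4/17 × 7/16 × 6/15 = 168/4080 = 7/170.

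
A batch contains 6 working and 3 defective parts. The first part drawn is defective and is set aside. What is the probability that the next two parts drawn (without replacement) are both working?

After the first draw, 6 of the remaining 8 parts are working.
P = 6/8 × 5/7 = 30/56 = 15/28.

15/28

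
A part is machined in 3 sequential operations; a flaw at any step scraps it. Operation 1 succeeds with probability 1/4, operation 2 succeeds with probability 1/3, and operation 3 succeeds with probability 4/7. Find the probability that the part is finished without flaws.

1/21

The events are sequential, so multiply the conditional probabilities:
P = 1/4 × 1/3 × 4/7 = 4/84 = 1/21.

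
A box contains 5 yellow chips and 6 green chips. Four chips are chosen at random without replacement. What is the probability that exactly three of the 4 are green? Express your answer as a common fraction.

10/33

One ordering (green drawn first) has probability 6/11 × 5/10 × 4/9 × 5/8 = 600/7920 = 5/66.
There are C(4,3) = 4 such orderings, each equally likely, so P = 4 × 5/66 = 10/33.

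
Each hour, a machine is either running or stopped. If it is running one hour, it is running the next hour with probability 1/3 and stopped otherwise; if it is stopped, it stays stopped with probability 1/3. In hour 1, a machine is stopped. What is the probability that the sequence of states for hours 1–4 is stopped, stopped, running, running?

Hour 1 is given. For each transition, use the conditional probability from the current state:
P(stopped | stopped) = 1/3; P(running | stopped) = 2/3; P(running | running) = 1/3.
P = 1/3 × 2/3 × 1/3 = 2/27.

2/27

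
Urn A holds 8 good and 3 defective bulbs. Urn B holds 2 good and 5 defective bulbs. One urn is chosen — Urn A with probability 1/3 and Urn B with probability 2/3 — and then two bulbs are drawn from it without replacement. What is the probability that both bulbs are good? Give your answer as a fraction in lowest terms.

698/3465

From Urn A: P(both good) = (8/11)(7/10) = 28/55.
From Urn B: P(both good) = (2/7)(1/6) = 1/21.
Total probability = (1/3)(28/55) + (2/3)(1/21) = 698/3465.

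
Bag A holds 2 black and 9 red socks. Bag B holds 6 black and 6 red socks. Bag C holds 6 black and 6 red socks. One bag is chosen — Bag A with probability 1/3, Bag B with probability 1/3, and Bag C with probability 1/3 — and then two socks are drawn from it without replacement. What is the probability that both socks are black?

26/165

From Bag A: P(both black) = (2/11)(1/10) = 1/55.
From Bag B: P(both black) = (6/12)(5/11) = 5/22.
From Bag C: P(both black) = (6/12)(5/11) = 5/22.
Total probability = (1/3)(1/55) + (1/3)(5/22) + (1/3)(5/22) = 26/165.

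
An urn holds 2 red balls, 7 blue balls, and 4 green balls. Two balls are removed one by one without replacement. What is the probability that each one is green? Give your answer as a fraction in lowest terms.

P = 4/13 × 3/12 = 12/156 = 1/13.

1/13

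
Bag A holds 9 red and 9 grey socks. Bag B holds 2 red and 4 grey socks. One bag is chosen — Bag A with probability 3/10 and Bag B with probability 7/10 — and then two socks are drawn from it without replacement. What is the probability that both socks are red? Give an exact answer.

From Bag A: P(both red) = (9/18)(8/17) = 4/17.
From Bag B: P(both red) = (2/6)(1/5) = 1/15.
Total probability = (3/10)(4/17) + (7/10)(1/15) = 299/2550.

299/2550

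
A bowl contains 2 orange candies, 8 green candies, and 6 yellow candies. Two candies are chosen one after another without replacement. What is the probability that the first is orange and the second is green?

Chain rule:
P = 2/16 × 8/15 = 16/240 = 1/15.

1/15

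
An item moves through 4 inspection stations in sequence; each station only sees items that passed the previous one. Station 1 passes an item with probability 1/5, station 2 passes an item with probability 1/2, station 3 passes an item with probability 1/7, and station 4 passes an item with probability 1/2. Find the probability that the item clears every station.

1/140

The events are sequential, so multiply the conditional probabilities:
P = 1/5 × 1/2 × 1/7 × 1/2 = 1/140.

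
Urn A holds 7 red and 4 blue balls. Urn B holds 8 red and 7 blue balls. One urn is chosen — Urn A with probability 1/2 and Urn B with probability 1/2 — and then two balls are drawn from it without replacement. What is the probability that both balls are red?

From Urn A: P(both red) = (7/11)(6/10) = 21/55.
From Urn B: P(both red) = (8/15)(7/14) = 4/15.
Total probability = (1/2)(21/55) + (1/2)(4/15) = 107/330.

107/330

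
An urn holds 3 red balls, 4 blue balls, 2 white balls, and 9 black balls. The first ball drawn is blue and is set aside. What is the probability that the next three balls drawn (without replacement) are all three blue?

With the first ball removed, 3 blue remain out of 17.
P = 3/17 × 2/16 × 1/15 = 6/4080 = 1/680.

1/680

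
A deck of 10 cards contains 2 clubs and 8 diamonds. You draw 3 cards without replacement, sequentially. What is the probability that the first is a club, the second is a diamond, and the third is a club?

Chain rule:
P = 2/10 × 8/9 × 1/8 = 16/720 = 1/45.

1/45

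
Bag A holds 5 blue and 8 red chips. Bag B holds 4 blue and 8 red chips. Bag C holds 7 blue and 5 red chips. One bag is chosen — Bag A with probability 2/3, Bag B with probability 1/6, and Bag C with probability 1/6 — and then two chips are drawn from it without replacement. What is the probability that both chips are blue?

From Bag A: P(both blue) = (5/13)(4/12) = 5/39.
From Bag B: P(both blue) = (4/12)(3/11) = 1/11.
From Bag C: P(both blue) = (7/12)(6/11) = 7/22.
Total probability = (2/3)(5/39) + (1/6)(1/11) + (1/6)(7/22) = 791/5148.

791/5148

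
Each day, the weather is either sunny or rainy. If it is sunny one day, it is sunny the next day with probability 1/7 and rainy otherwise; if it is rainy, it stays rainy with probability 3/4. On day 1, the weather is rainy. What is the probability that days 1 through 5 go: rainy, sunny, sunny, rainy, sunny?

3/392

Day 1 is given. For each transition, use the conditional probability from the current state:
P(sunny | rainy) = 1/4; P(sunny | sunny) = 1/7; P(rainy | sunny) = 6/7; P(sunny | rainy) = 1/4.
P = 1/4 × 1/7 × 6/7 × 1/4 = 6/784 = 3/392.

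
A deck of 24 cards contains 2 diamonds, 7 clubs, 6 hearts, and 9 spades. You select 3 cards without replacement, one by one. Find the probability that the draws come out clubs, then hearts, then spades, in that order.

Multiply the probability of each draw given the previous ones:
P = 7/24 × 6/23 × 9/22 = 378/12144 = 63/2024.

63/2024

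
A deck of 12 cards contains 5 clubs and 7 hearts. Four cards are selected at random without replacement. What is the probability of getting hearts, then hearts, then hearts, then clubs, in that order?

35/396

Multiply the probability of each draw given the previous ones:
P = 7/12 × 6/11 × 5/10 × 5/9 = 1050/11880 = 35/396.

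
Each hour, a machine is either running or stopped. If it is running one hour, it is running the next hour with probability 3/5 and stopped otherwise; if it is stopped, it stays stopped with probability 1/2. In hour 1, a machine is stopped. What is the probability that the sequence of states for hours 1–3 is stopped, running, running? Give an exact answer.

Hour 1 is given. For each transition, use the conditional probability from the current state:
P(running | stopped) = 1/2; P(running | running) = 3/5.
P = 1/2 × 3/5 = 3/10.

3/10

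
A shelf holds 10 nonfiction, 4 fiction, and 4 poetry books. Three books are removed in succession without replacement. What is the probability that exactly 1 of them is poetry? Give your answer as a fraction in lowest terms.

One ordering (poetry drawn first) has probability 4/18 × 14/17 × 13/16 = 728/4896 = 91/612.
There are C(3,1) = 3 such orderings, each equally likely, so P = 3 × 91/612 = 91/204.

91/204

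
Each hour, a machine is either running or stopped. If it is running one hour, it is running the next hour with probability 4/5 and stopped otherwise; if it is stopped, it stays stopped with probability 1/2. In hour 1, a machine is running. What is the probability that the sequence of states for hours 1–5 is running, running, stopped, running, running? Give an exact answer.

8/125

Hour 1 is given. For each transition, use the conditional probability from the current state:
P(running | running) = 4/5; P(stopped | running) = 1/5; P(running | stopped) = 1/2; P(running | running) = 4/5.
P = 4/5 × 1/5 × 1/2 × 4/5 = 16/250 = 8/125.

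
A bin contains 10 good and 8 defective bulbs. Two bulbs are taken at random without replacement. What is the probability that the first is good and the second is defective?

40/153

Each draw changes the counts, so multiply the conditional probabilities along the sequence:
P = 10/18 × 8/17 = 80/306 = 40/153.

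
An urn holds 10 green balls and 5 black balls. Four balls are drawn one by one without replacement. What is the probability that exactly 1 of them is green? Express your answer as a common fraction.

20/273

One ordering (green drawn first) has probability 10/15 × 5/14 × 4/13 × 3/12 = 600/32760 = 5/273.
There are C(4,1) = 4 such orderings, each equally likely, so P = 4 × 5/273 = 20/273.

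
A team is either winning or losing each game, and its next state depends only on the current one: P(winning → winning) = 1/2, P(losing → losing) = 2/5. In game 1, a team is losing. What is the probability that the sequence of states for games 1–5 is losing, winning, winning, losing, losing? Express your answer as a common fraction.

3/50

Game 1 is given. For each transition, use the conditional probability from the current state:
P(winning | losing) = 3/5; P(winning | winning) = 1/2; P(losing | winning) = 1/2; P(losing | losing) = 2/5.
P = 3/5 × 1/2 × 1/2 × 2/5 = 6/100 = 3/50.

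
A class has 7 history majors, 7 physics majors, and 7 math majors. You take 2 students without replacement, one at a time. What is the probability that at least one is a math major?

P(no math majors) = 14/21 × 13/20 = 182/420 = 13/30.
P(at least one) = 1 − 13/30 = 17/30.

17/30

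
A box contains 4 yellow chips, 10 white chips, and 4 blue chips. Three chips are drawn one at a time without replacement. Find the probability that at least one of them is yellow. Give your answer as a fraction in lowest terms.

P(no yellow) = 14/18 × 13/17 × 12/16 = 2184/4896 = 91/204.
P(at least one) = 1 − 91/204 = 113/204.

113/204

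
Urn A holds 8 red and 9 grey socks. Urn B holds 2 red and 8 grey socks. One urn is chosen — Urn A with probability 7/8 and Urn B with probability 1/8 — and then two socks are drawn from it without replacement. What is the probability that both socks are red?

2239/12240

From Urn A: P(both red) = (8/17)(7/16) = 7/34.
From Urn B: P(both red) = (2/10)(1/9) = 1/45.
Total probability = (7/8)(7/34) + (1/8)(1/45) = 2239/12240.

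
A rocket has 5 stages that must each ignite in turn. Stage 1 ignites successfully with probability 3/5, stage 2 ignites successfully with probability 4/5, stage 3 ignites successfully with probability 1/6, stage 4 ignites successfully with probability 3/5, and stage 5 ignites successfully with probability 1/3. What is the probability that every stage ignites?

Each stage is reached only if all earlier stages succeed, so
P = 3/5 × 4/5 × 1/6 × 3/5 × 1/3 = 36/2250 = 2/125.

2/125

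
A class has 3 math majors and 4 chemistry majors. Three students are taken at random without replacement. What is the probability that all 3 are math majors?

P(every draw is a math major) = 3/7 × 2/6 × 1/5 = 6/210 = 1/35.

1/35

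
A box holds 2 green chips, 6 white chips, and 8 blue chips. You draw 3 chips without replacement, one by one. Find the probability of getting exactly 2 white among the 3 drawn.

One ordering (white drawn first) has probability 6/16 × 5/15 × 10/14 = 300/3360 = 5/56.
There are C(3,2) = 3 such orderings, each equally likely, so P = 3 × 5/56 = 15/56.

15/56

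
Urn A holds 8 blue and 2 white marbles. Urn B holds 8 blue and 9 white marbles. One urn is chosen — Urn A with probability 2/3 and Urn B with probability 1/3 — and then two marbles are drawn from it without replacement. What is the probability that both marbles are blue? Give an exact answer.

2219/4590

From Urn A: P(both blue) = (8/10)(7/9) = 28/45.
From Urn B: P(both blue) = (8/17)(7/16) = 7/34.
Total probability = (2/3)(28/45) + (1/3)(7/34) = 2219/4590.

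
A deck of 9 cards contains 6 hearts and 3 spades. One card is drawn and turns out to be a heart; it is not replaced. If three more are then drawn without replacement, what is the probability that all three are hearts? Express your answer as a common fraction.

5/28

With the first card removed, 5 hearts remain out of 8.
P = 5/8 × 4/7 × 3/6 = 60/336 = 5/28.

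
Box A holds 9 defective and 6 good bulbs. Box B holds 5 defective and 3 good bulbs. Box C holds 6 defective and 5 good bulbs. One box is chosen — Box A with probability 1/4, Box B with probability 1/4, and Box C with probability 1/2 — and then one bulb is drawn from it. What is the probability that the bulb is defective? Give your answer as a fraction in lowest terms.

From Box A: P(defective) = 9/15.
From Box B: P(defective) = 5/8.
From Box C: P(defective) = 6/11.
Total probability = (1/4)(9/15) + (1/4)(5/8) + (1/2)(6/11) = 1019/1760.

1019/1760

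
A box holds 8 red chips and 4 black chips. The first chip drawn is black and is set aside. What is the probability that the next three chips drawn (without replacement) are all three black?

After the first draw, 3 of the remaining 11 chips are black.
P = 3/11 × 2/10 × 1/9 = 6/990 = 1/165.

1/165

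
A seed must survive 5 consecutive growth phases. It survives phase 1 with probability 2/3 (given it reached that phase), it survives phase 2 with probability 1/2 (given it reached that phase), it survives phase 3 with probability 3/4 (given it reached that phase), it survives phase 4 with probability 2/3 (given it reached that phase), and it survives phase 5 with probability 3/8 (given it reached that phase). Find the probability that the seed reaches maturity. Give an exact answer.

1/16

Multiplying along the chain,
P = 2/3 × 1/2 × 3/4 × 2/3 × 3/8 = 36/576 = 1/16.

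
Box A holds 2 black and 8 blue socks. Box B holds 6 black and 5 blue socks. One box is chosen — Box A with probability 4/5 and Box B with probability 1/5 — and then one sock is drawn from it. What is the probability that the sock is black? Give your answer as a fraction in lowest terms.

From Box A: P(black) = 2/10.
From Box B: P(black) = 6/11.
Total probability = (4/5)(2/10) + (1/5)(6/11) = 74/275.

74/275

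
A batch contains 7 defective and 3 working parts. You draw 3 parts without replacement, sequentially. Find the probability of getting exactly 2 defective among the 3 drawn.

21/40

One ordering (defective drawn first) has probability 7/10 × 6/9 × 3/8 = 126/720 = 7/40.
There are C(3,2) = 3 such orderings, each equally likely, so P = 3 × 7/40 = 21/40.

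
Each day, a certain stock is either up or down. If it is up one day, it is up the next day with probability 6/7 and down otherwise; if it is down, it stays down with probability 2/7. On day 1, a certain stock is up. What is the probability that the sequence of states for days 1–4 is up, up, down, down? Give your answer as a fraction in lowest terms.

12/343

Day 1 is given. For each transition, use the conditional probability from the current state:
P(up | up) = 6/7; P(down | up) = 1/7; P(down | down) = 2/7.
P = 6/7 × 1/7 × 2/7 = 12/343.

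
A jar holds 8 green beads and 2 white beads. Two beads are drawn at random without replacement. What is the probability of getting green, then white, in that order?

Each draw changes the counts, so multiply the conditional probabilities along the sequence:
P = 8/10 × 2/9 = 16/90 = 8/45.

8/45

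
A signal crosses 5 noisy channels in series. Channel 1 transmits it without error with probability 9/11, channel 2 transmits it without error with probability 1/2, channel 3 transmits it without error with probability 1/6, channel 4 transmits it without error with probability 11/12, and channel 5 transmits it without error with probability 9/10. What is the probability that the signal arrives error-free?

9/160

Each stage is reached only if all earlier stages succeed, so
P = 9/11 × 1/2 × 1/6 × 11/12 × 9/10 = 891/15840 = 9/160.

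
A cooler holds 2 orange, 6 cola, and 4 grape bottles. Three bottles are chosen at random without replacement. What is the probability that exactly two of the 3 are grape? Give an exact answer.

12/55

One ordering (grape drawn first) has probability 4/12 × 3/11 × 8/10 = 96/1320 = 4/55.
There are C(3,2) = 3 such orderings, each equally likely, so P = 3 × 4/55 = 12/55.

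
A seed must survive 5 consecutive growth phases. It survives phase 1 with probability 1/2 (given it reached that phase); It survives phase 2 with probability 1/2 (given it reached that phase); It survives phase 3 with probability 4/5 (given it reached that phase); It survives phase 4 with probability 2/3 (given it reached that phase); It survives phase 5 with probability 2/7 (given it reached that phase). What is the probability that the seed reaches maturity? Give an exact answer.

4/105

Each stage is reached only if all earlier stages succeed, so
P = 1/2 × 1/2 × 4/5 × 2/3 × 2/7 = 16/420 = 4/105.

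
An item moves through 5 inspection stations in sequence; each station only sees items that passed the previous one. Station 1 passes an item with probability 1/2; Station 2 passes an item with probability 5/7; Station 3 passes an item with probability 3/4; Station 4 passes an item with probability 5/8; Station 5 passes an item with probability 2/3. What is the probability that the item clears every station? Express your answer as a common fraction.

Multiplying along the chain,
P = 1/2 × 5/7 × 3/4 × 5/8 × 2/3 = 150/1344 = 25/224.

25/224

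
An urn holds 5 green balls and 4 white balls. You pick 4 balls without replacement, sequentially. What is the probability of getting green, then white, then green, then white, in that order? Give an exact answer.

Chain rule:
P = 5/9 × 4/8 × 4/7 × 3/6 = 240/3024 = 5/63.

5/63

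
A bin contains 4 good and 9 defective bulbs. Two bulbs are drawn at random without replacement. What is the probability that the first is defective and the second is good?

Multiply the probability of each draw given the previous ones:
P = 9/13 × 4/12 = 36/156 = 3/13.

3/13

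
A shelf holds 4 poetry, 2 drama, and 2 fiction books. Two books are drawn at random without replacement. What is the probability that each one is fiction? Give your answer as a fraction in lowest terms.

1/28

P = 2/8 × 1/7 = 2/56 = 1/28.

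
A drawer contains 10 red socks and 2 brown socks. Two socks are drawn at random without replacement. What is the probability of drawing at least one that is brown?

P(no brown) = 10/12 × 9/11 = 90/132 = 15/22.
P(at least one) = 1 − 15/22 = 7/22.

7/22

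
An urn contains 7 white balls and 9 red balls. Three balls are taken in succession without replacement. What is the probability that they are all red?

3/20

P(every draw is red) = 9/16 × 8/15 × 7/14 = 504/3360 = 3/20.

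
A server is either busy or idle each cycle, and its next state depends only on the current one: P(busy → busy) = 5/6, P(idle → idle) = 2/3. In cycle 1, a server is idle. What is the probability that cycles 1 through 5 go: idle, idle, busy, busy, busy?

Cycle 1 is given. For each transition, use the conditional probability from the current state:
P(idle | idle) = 2/3; P(busy | idle) = 1/3; P(busy | busy) = 5/6; P(busy | busy) = 5/6.
P = 2/3 × 1/3 × 5/6 × 5/6 = 50/324 = 25/162.

25/162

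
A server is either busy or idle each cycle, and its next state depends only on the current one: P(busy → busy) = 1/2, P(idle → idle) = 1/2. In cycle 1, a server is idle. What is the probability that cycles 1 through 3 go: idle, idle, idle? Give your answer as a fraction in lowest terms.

Cycle 1 is given. For each transition, use the conditional probability from the current state:
P(idle | idle) = 1/2; P(idle | idle) = 1/2.
P = 1/2 × 1/2 = 1/4.

1/4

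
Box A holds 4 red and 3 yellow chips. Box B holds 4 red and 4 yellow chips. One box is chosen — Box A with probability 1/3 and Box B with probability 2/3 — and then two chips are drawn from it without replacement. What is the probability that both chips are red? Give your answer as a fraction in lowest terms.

From Box A: P(both red) = (4/7)(3/6) = 2/7.
From Box B: P(both red) = (4/8)(3/7) = 3/14.
Total probability = (1/3)(2/7) + (2/3)(3/14) = 5/21.

5/21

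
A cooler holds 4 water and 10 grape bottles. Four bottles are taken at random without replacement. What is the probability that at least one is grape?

1000/1001

P(no grape) = 4/14 × 3/13 × 2/12 × 1/11 = 24/24024 = 1/1001.
P(at least one) = 1 − 1/1001 = 1000/1001.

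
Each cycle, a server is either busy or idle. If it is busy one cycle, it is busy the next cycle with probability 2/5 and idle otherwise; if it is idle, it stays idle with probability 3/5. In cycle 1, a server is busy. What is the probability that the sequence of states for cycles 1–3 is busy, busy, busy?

Cycle 1 is given. For each transition, use the conditional probability from the current state:
P(busy | busy) = 2/5; P(busy | busy) = 2/5.
P = 2/5 × 2/5 = 4/25.

4/25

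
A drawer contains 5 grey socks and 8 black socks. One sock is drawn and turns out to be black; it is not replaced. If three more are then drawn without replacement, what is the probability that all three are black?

After the first draw, 7 of the remaining 12 socks are black.
P = 7/12 × 6/11 × 5/10 = 210/1320 = 7/44.

7/44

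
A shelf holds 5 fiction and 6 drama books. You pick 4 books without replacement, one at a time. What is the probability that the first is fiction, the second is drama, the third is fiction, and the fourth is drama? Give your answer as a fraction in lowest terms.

Chain rule:
P = 5/11 × 6/10 × 4/9 × 5/8 = 600/7920 = 5/66.

5/66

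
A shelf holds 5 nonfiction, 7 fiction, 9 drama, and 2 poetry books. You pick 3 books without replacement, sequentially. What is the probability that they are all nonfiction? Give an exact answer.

P = 5/23 × 4/22 × 3/21 = 60/10626 = 10/1771.

10/1771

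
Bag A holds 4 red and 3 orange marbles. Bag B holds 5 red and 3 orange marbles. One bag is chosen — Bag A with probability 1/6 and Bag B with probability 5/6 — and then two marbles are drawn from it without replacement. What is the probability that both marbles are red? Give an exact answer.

29/84

From Bag A: P(both red) = (4/7)(3/6) = 2/7.
From Bag B: P(both red) = (5/8)(4/7) = 5/14.
Total probability = (1/6)(2/7) + (5/6)(5/14) = 29/84.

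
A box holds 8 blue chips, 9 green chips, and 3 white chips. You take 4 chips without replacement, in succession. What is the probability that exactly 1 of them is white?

One ordering (white drawn first) has probability 3/20 × 17/19 × 16/18 × 15/17 = 12240/116280 = 2/19.
There are C(4,1) = 4 such orderings, each equally likely, so P = 4 × 2/19 = 8/19.

8/19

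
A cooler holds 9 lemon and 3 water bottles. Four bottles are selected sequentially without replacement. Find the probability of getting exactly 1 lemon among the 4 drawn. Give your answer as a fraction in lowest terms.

One ordering (lemon drawn first) has probability 9/12 × 3/11 × 2/10 × 1/9 = 54/11880 = 1/220.
There are C(4,1) = 4 such orderings, each equally likely, so P = 4 × 1/220 = 1/55.

1/55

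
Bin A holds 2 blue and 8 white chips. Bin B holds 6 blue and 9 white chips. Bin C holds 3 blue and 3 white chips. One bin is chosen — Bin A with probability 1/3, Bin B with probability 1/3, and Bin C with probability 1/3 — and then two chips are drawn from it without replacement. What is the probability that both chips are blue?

23/189

From Bin A: P(both blue) = (2/10)(1/9) = 1/45.
From Bin B: P(both blue) = (6/15)(5/14) = 1/7.
From Bin C: P(both blue) = (3/6)(2/5) = 1/5.
Total probability = (1/3)(1/45) + (1/3)(1/7) + (1/3)(1/5) = 23/189.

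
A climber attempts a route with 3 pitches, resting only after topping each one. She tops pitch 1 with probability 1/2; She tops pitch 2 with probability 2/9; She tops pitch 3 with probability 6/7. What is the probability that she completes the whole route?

Multiplying along the chain,
P = 1/2 × 2/9 × 6/7 = 12/126 = 2/21.

2/21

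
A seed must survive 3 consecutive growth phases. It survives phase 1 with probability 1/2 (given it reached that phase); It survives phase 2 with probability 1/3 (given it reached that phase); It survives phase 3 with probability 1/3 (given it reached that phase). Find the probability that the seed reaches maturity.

1/18

Each stage is reached only if all earlier stages succeed, so
P = 1/2 × 1/3 × 1/3 = 1/18.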